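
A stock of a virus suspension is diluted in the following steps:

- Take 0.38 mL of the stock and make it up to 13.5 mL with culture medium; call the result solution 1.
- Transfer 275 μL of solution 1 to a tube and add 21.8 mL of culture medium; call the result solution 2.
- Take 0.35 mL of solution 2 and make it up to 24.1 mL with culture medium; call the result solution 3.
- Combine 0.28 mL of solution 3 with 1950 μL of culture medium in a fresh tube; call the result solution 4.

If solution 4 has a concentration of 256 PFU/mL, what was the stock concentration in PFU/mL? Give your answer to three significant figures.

4.00 × 10^8 PFU/mL

Step 1: 0.38 mL brought to 13.5 mL → factor 13.5/0.38 = 35.526
Step 2: 275 μL + 21.8 mL = 22075 μL total → factor 22075/275 = 80.273
Step 3: 0.35 mL brought to 24.1 mL → factor 24.1/0.35 = 68.857
Step 4: 0.28 mL + 1950 μL = 2.23 mL total → factor 2.23/0.28 = 7.9643
Overall dilution factor = 35.526 × 80.273 × 68.857 × 7.9643 = 1.5639 × 10^6
Stock = 256 PFU/mL × 1.5639 × 10^6 = 4.00 × 10^8 PFU/mL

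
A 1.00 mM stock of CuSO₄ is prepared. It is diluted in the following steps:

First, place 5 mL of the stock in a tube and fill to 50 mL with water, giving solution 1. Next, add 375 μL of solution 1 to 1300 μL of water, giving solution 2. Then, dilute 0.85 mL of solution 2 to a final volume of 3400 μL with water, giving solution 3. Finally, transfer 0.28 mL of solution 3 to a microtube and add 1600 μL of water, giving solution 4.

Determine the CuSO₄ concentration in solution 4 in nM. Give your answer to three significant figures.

834 nM

Step 1: 5 mL brought to 50 mL → factor 50/5 = 10
Step 2: 375 μL + 1300 μL = 1675 μL total → factor 1675/375 = 4.4667
Step 3: 0.85 mL brought to 3400 μL → factor 3.4/0.85 = 4
Step 4: 0.28 mL + 1600 μL = 1.88 mL total → factor 1.88/0.28 = 6.7143
Overall dilution factor = 10 × 4.4667 × 4 × 6.7143 = 1199.6
Final = 1.00 mM / 1199.6 = 0.0008336 mM = 834 nM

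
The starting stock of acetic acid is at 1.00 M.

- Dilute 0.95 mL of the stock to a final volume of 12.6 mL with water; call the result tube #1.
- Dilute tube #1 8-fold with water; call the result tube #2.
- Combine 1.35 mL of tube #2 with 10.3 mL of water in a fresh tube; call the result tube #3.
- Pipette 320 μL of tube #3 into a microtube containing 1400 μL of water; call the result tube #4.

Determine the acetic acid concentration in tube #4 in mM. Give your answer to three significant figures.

Step 1: 0.95 mL brought to 12.6 mL → factor 12.6/0.95 = 13.263
Step 2: 8-fold → factor 8
Step 3: 1.35 mL + 10.3 mL = 11.65 mL total → factor 11.65/1.35 = 8.6296
Step 4: 320 μL + 1400 μL = 1720 μL total → factor 1720/320 = 5.375
Overall dilution factor = 13.263 × 8 × 8.6296 × 5.375 = 4921.6
Final = 1.00 M / 4921.6 = 0.0002032 M = 0.203 mM

0.203 mM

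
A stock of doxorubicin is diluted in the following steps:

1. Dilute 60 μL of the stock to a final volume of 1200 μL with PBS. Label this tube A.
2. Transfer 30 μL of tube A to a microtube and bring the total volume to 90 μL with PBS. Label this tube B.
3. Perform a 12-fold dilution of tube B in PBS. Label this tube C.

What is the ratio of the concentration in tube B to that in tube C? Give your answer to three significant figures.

Step 1: 60 μL brought to 1200 μL → factor 1200/60 = 20
Step 2: 30 μL brought to 90 μL → factor 90/30 = 3
Step 3: 12-fold → factor 12
Dilution factor to tube B = 60; to tube C = 720
[tube B]/[tube C] = (factor to tube C)/(factor to tube B) = 720/60 = 12.0

12.0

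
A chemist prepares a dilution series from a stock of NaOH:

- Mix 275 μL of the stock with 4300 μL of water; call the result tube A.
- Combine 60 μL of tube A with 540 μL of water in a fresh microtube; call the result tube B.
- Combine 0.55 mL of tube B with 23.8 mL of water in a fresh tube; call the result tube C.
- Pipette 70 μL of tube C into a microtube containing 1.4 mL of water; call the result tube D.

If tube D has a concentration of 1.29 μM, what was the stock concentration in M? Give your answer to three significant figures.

Step 1: 275 μL + 4300 μL = 4575 μL total → factor 4575/275 = 16.636
Step 2: 60 μL + 540 μL = 600 μL total → factor 600/60 = 10
Step 3: 0.55 mL + 23.8 mL = 24.35 mL total → factor 24.35/0.55 = 44.273
Step 4: 70 μL + 1.4 mL = 1470 μL total → factor 1470/70 = 21
Overall dilution factor = 16.636 × 10 × 44.273 × 21 = 1.5467 × 10^5
Stock = 1.29 μM × 1.5467 × 10^5 = 1.995 × 10^5 μM = 0.200 M

0.200 M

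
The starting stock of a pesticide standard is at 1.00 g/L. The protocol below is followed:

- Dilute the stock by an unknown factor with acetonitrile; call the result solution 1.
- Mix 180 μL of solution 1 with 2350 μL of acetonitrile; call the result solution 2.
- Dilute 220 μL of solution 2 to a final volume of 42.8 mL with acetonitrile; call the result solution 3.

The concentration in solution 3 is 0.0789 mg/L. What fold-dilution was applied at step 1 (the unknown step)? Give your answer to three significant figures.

Step 1: unknown factor x
Step 2: 180 μL + 2350 μL = 2530 μL total → factor 2530/180 = 14.056
Step 3: 220 μL brought to 42.8 mL → factor 42800/220 = 194.55
Product of known-step factors = 2734.4
Overall factor = 1.00 g/L / (0.0789 mg/L) = 12674
x = 12674 / 2734.4 = 4.64

4.64-fold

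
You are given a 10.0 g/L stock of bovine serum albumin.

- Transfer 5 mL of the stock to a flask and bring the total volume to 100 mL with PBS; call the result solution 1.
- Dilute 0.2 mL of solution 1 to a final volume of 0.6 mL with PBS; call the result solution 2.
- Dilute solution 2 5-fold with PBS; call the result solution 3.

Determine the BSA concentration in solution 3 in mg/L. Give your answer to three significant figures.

Step 1: 5 mL brought to 100 mL → factor 100/5 = 20
Step 2: 0.2 mL brought to 0.6 mL → factor 0.6/0.2 = 3
Step 3: 5-fold → factor 5
Overall dilution factor = 20 × 3 × 5 = 300
Final = 10.0 g/L / 300 = 0.03333 g/L = 33.3 mg/L

33.3 mg/L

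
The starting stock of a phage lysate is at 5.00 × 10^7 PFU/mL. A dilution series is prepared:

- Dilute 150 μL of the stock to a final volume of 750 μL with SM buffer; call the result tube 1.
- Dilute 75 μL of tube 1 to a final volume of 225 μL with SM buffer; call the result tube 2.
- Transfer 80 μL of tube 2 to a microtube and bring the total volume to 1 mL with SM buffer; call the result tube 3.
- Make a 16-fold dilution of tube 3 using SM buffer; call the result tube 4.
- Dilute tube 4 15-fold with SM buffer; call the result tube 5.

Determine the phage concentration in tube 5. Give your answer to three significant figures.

1.11 × 10^3 PFU/mL

Step 1: 150 μL brought to 750 μL → factor 750/150 = 5
Step 2: 75 μL brought to 225 μL → factor 225/75 = 3
Step 3: 80 μL brought to 1 mL → factor 1000/80 = 12.5
Step 4: 16-fold → factor 16
Step 5: 15-fold → factor 15
Overall dilution factor = 5 × 3 × 12.5 × 16 × 15 = 45000
Final = 5.00 × 10^7 PFU/mL / 45000 = 1.11 × 10^3 PFU/mL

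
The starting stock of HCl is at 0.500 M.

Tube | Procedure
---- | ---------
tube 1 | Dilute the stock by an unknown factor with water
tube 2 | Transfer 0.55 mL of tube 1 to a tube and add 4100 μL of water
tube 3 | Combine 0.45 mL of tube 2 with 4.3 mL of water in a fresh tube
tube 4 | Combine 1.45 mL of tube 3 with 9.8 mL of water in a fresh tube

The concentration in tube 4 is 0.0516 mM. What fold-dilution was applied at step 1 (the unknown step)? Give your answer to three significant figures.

Step 1: unknown factor x
Step 2: 0.55 mL + 4100 μL = 4.65 mL total → factor 4.65/0.55 = 8.4545
Step 3: 0.45 mL + 4.3 mL = 4.75 mL total → factor 4.75/0.45 = 10.556
Step 4: 1.45 mL + 9.8 mL = 11.25 mL total → factor 11.25/1.45 = 7.7586
Product of known-step factors = 692.4
Overall factor = 0.500 M / (0.0516 mM) = 9689.9
x = 9689.9 / 692.4 = 14.0

14.0-fold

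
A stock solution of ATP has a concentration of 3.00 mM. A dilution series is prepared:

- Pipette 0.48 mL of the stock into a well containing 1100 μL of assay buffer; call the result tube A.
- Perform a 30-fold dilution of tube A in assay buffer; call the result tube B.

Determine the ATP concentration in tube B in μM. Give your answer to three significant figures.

Step 1: 0.48 mL + 1100 μL = 1.58 mL total → factor 1.58/0.48 = 3.2917
Step 2: 30-fold → factor 30
Overall dilution factor = 3.2917 × 30 = 98.75
Final = 3.00 mM / 98.75 = 0.03038 mM = 30.4 μM

30.4 μM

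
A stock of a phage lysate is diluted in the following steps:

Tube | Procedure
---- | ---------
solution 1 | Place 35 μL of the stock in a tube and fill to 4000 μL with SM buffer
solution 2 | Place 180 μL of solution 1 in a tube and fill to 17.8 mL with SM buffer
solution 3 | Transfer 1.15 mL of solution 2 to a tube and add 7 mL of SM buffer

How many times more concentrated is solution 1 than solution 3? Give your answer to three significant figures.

701

Step 1: 35 μL brought to 4000 μL → factor 4000/35 = 114.29
Step 2: 180 μL brought to 17.8 mL → factor 17800/180 = 98.889
Step 3: 1.15 mL + 7 mL = 8.15 mL total → factor 8.15/1.15 = 7.087
Dilution factor to solution 1 = 114.29; to solution 3 = 80094
[solution 1]/[solution 3] = (factor to solution 3)/(factor to solution 1) = 80094/114.29 = 701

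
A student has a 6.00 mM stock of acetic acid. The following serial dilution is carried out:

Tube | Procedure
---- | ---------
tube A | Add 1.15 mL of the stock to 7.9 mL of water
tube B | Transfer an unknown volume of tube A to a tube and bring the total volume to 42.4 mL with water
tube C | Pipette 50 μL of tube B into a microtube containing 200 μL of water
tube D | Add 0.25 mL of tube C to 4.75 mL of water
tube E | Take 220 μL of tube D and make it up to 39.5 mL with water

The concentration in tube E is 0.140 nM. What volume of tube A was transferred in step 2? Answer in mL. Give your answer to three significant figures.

0.140 mL

Step 1: 1.15 mL + 7.9 mL = 9.05 mL total → factor 9.05/1.15 = 7.8696
Step 2: v brought to 42.4 mL → factor = 42.4 mL/v
Step 3: 50 μL + 200 μL = 250 μL total → factor 250/50 = 5
Step 4: 0.25 mL + 4.75 mL = 5 mL total → factor 5/0.25 = 20
Step 5: 220 μL brought to 39.5 mL → factor 39500/220 = 179.55
Product of known-step factors = 1.4129 × 10^5
Overall factor = 6.00 mM / (0.140 nM) = 4.2857 × 10^7
Step-2 factor = 4.2857 × 10^7 / 1.4129 × 10^5 = 303.32
v = 42.4 mL / 303.32 = 0.140 mL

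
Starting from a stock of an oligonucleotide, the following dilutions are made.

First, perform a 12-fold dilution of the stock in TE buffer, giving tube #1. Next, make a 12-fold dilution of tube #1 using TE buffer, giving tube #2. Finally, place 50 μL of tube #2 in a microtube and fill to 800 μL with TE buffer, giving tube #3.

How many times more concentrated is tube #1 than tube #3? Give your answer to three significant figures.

Step 1: 12-fold → factor 12
Step 2: 12-fold → factor 12
Step 3: 50 μL brought to 800 μL → factor 800/50 = 16
Dilution factor to tube #1 = 12; to tube #3 = 2304
[tube #1]/[tube #3] = (factor to tube #3)/(factor to tube #1) = 2304/12 = 192

192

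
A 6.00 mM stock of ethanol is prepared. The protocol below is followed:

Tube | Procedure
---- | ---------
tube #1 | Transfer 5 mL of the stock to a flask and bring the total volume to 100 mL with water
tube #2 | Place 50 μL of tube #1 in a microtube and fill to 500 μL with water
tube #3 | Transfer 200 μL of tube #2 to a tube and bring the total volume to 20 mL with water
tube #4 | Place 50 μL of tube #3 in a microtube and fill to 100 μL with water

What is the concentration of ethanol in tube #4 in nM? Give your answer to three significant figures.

Step 1: 5 mL brought to 100 mL → factor 100/5 = 20
Step 2: 50 μL brought to 500 μL → factor 500/50 = 10
Step 3: 200 μL brought to 20 mL → factor 20000/200 = 100
Step 4: 50 μL brought to 100 μL → factor 100/50 = 2
Dilution factor through tube #4 = 20 × 10 × 100 × 2 = 40000
[tube #4] = 6.00 mM / 40000 = 0.0001500 mM = 150 nM

150 nM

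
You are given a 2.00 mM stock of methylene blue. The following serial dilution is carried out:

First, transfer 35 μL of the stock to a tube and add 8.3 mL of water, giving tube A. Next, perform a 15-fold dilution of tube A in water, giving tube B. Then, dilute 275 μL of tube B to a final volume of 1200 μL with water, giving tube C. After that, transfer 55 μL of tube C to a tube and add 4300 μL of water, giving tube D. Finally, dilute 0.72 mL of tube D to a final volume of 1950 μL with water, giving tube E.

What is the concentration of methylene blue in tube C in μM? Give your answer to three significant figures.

Step 1: 35 μL + 8.3 mL = 8335 μL total → factor 8335/35 = 238.14
Step 2: 15-fold → factor 15
Step 3: 275 μL brought to 1200 μL → factor 1200/275 = 4.3636
Dilution factor through tube C = 238.14 × 15 × 4.3636 = 15588
[tube C] = 2.00 mM / 15588 = 0.0001283 mM = 0.128 μM

0.128 μM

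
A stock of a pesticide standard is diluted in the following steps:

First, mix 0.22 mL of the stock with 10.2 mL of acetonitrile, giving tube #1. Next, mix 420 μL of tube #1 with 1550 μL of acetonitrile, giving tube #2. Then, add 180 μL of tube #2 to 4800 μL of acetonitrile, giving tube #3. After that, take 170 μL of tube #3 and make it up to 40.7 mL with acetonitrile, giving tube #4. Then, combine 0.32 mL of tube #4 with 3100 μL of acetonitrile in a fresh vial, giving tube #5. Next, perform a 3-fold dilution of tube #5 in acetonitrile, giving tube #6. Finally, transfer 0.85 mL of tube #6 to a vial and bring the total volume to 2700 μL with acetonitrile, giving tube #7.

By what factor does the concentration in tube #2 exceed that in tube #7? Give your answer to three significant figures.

Step 1: 0.22 mL + 10.2 mL = 10.42 mL total → factor 10.42/0.22 = 47.364
Step 2: 420 μL + 1550 μL = 1970 μL total → factor 1970/420 = 4.6905
Step 3: 180 μL + 4800 μL = 4980 μL total → factor 4980/180 = 27.667
Step 4: 170 μL brought to 40.7 mL → factor 40700/170 = 239.41
Step 5: 0.32 mL + 3100 μL = 3.42 mL total → factor 3.42/0.32 = 10.688
Step 6: 3-fold → factor 3
Step 7: 0.85 mL brought to 2700 μL → factor 2.7/0.85 = 3.1765
Dilution factor to tube #2 = 222.16; to tube #7 = 1.4987 × 10^8
[tube #2]/[tube #7] = (factor to tube #7)/(factor to tube #2) = 1.4987 × 10^8/222.16 = 6.75 × 10^5

6.75 × 10^5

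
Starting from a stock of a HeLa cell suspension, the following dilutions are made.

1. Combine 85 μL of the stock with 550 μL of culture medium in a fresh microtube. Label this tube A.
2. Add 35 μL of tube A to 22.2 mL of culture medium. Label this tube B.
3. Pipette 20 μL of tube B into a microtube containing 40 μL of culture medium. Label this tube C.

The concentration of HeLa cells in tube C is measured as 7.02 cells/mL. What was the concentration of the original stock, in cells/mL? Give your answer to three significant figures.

9.99 × 10^4 cells/mL

Step 1: 85 μL + 550 μL = 635 μL total → factor 635/85 = 7.4706
Step 2: 35 μL + 22.2 mL = 22235 μL total → factor 22235/35 = 635.29
Step 3: 20 μL + 40 μL = 60 μL total → factor 60/20 = 3
Overall dilution factor = 7.4706 × 635.29 × 3 = 14238
Stock = 7.02 cells/mL × 14238 = 9.99 × 10^4 cells/mL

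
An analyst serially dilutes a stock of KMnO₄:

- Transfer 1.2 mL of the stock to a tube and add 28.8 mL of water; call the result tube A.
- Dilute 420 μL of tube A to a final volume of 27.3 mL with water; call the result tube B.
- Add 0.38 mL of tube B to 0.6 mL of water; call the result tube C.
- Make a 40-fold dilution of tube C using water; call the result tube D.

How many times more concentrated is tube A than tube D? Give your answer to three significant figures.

Step 1: 1.2 mL + 28.8 mL = 30 mL total → factor 30/1.2 = 25
Step 2: 420 μL brought to 27.3 mL → factor 27300/420 = 65
Step 3: 0.38 mL + 0.6 mL = 0.98 mL total → factor 0.98/0.38 = 2.5789
Step 4: 40-fold → factor 40
Dilution factor to tube A = 25; to tube D = 1.6763 × 10^5
[tube A]/[tube D] = (factor to tube D)/(factor to tube A) = 1.6763 × 10^5/25 = 6.71 × 10^3

6.71 × 10^3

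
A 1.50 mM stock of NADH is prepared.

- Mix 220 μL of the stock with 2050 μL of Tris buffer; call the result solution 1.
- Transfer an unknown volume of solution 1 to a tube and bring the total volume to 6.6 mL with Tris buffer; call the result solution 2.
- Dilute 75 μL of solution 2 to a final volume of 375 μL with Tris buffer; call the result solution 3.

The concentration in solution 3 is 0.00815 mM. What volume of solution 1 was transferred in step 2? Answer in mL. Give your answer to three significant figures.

Step 1: 220 μL + 2050 μL = 2270 μL total → factor 2270/220 = 10.318
Step 2: v brought to 6.6 mL → factor = 6.6 mL/v
Step 3: 75 μL brought to 375 μL → factor 375/75 = 5
Product of known-step factors = 51.591
Overall factor = 1.50 mM / (0.00815 mM) = 184.05
Step-2 factor = 184.05 / 51.591 = 3.5675
v = 6.6 mL / 3.5675 = 1.85 mL

1.85 mL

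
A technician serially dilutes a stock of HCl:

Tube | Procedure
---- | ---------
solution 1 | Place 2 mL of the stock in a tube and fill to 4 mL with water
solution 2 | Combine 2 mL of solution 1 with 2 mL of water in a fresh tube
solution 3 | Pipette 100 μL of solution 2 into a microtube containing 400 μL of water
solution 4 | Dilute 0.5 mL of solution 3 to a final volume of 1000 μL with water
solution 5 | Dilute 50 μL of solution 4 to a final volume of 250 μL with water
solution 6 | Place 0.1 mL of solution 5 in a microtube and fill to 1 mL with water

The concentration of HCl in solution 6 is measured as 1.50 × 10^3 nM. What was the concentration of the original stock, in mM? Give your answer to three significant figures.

3.00 mM

Step 1: 2 mL brought to 4 mL → factor 4/2 = 2
Step 2: 2 mL + 2 mL = 4 mL total → factor 4/2 = 2
Step 3: 100 μL + 400 μL = 500 μL total → factor 500/100 = 5
Step 4: 0.5 mL brought to 1000 μL → factor 1/0.5 = 2
Step 5: 50 μL brought to 250 μL → factor 250/50 = 5
Step 6: 0.1 mL brought to 1 mL → factor 1/0.1 = 10
Overall dilution factor = 2 × 2 × 5 × 2 × 5 × 10 = 2000
Stock = 1.50 × 10^3 nM × 2000 = 3.000 × 10^6 nM = 3.00 mM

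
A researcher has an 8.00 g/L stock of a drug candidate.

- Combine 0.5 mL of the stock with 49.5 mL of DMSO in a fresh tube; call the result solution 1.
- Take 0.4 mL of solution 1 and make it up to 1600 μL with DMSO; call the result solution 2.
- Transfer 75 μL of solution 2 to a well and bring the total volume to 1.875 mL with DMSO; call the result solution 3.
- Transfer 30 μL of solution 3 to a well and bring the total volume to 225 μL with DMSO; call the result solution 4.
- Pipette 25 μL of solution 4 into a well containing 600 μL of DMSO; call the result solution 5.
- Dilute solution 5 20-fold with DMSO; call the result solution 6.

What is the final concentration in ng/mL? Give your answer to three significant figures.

0.213 ng/mL

Step 1: 0.5 mL + 49.5 mL = 50 mL total → factor 50/0.5 = 100
Step 2: 0.4 mL brought to 1600 μL → factor 1.6/0.4 = 4
Step 3: 75 μL brought to 1.875 mL → factor 1875/75 = 25
Step 4: 30 μL brought to 225 μL → factor 225/30 = 7.5
Step 5: 25 μL + 600 μL = 625 μL total → factor 625/25 = 25
Step 6: 20-fold → factor 20
Overall dilution factor = 100 × 4 × 25 × 7.5 × 25 × 20 = 3.75 × 10^7
Final = 8.00 g/L / 3.75 × 10^7 = 2.133 × 10^-7 g/L = 0.213 ng/mL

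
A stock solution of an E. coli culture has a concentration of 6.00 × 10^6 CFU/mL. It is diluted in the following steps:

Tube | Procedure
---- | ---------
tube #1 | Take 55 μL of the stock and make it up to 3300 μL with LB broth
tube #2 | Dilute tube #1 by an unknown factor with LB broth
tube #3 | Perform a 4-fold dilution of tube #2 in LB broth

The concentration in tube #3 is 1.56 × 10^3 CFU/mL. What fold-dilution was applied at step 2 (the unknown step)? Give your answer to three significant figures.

Step 1: 55 μL brought to 3300 μL → factor 3300/55 = 60
Step 2: unknown factor x
Step 3: 4-fold → factor 4
Product of known-step factors = 240
Overall factor = 6.00 × 10^6 CFU/mL / (1.56 × 10^3 CFU/mL) = 3846.2
x = 3846.2 / 240 = 16.0

16.0-fold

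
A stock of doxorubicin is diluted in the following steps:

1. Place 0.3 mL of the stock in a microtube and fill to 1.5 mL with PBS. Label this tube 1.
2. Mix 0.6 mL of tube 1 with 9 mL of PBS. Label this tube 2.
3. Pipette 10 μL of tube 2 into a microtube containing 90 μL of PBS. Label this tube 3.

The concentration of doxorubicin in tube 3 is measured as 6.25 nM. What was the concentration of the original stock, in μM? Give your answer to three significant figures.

Step 1: 0.3 mL brought to 1.5 mL → factor 1.5/0.3 = 5
Step 2: 0.6 mL + 9 mL = 9.6 mL total → factor 9.6/0.6 = 16
Step 3: 10 μL + 90 μL = 100 μL total → factor 100/10 = 10
Overall dilution factor = 5 × 16 × 10 = 800
Stock = 6.25 nM × 800 = 5000 nM = 5.00 μM

5.00 μM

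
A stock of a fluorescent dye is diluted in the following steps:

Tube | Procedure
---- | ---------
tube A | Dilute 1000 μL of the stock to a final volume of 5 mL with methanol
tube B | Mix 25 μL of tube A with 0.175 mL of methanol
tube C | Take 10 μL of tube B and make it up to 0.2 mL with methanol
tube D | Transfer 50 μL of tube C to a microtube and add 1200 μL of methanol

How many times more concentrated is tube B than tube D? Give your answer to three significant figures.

500

Step 1: 1000 μL brought to 5 mL → factor 5000/1000 = 5
Step 2: 25 μL + 0.175 mL = 200 μL total → factor 200/25 = 8
Step 3: 10 μL brought to 0.2 mL → factor 200/10 = 20
Step 4: 50 μL + 1200 μL = 1250 μL total → factor 1250/50 = 25
Dilution factor to tube B = 40; to tube D = 20000
[tube B]/[tube D] = (factor to tube D)/(factor to tube B) = 20000/40 = 500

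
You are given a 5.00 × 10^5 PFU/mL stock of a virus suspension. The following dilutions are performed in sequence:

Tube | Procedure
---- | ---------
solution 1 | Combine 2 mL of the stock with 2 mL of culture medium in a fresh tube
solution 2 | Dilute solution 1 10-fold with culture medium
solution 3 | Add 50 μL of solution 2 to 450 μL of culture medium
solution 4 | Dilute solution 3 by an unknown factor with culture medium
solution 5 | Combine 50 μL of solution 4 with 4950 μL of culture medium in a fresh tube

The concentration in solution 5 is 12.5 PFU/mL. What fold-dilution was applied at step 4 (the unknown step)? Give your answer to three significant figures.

Step 1: 2 mL + 2 mL = 4 mL total → factor 4/2 = 2
Step 2: 10-fold → factor 10
Step 3: 50 μL + 450 μL = 500 μL total → factor 500/50 = 10
Step 4: unknown factor x
Step 5: 50 μL + 4950 μL = 5000 μL total → factor 5000/50 = 100
Product of known-step factors = 20000
Overall factor = 5.00 × 10^5 PFU/mL / (12.5 PFU/mL) = 40000
x = 40000 / 20000 = 2.00

2.00-fold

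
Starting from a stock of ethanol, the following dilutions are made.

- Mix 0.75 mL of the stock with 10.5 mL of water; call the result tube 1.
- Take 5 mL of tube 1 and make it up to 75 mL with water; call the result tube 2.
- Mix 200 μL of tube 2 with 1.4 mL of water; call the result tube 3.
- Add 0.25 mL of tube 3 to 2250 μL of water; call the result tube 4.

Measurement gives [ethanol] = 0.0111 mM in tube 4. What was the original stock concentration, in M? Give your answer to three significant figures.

Step 1: 0.75 mL + 10.5 mL = 11.25 mL total → factor 11.25/0.75 = 15
Step 2: 5 mL brought to 75 mL → factor 75/5 = 15
Step 3: 200 μL + 1.4 mL = 1600 μL total → factor 1600/200 = 8
Step 4: 0.25 mL + 2250 μL = 2.5 mL total → factor 2.5/0.25 = 10
Overall dilution factor = 15 × 15 × 8 × 10 = 18000
Stock = 0.0111 mM × 18000 = 199.8 mM = 0.200 M

0.200 M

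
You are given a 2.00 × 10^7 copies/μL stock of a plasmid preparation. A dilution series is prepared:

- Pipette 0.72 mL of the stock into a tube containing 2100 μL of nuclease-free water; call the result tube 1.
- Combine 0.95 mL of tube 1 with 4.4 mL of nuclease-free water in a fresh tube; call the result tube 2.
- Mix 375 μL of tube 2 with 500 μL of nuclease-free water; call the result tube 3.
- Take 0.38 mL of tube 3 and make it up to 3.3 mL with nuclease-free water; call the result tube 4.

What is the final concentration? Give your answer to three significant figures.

Step 1: 0.72 mL + 2100 μL = 2.82 mL total → factor 2.82/0.72 = 3.9167
Step 2: 0.95 mL + 4.4 mL = 5.35 mL total → factor 5.35/0.95 = 5.6316
Step 3: 375 μL + 500 μL = 875 μL total → factor 875/375 = 2.3333
Step 4: 0.38 mL brought to 3.3 mL → factor 3.3/0.38 = 8.6842
Overall dilution factor = 3.9167 × 5.6316 × 2.3333 × 8.6842 = 446.94
Final = 2.00 × 10^7 copies/μL / 446.94 = 4.47 × 10^4 copies/μL

4.47 × 10^4 copies/μL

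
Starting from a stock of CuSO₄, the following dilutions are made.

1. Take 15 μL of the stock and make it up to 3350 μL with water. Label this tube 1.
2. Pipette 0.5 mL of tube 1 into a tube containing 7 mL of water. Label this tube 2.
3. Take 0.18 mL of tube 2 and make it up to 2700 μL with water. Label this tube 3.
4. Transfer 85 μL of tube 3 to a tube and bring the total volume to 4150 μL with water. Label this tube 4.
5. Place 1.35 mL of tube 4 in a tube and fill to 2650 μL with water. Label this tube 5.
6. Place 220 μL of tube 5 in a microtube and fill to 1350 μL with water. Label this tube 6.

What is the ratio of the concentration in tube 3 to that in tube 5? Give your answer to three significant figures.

95.8

Step 1: 15 μL brought to 3350 μL → factor 3350/15 = 223.33
Step 2: 0.5 mL + 7 mL = 7.5 mL total → factor 7.5/0.5 = 15
Step 3: 0.18 mL brought to 2700 μL → factor 2.7/0.18 = 15
Step 4: 85 μL brought to 4150 μL → factor 4150/85 = 48.824
Step 5: 1.35 mL brought to 2650 μL → factor 2.65/1.35 = 1.963
Dilution factor to tube 3 = 50250; to tube 5 = 4.8159 × 10^6
[tube 3]/[tube 5] = (factor to tube 5)/(factor to tube 3) = 4.8159 × 10^6/50250 = 95.8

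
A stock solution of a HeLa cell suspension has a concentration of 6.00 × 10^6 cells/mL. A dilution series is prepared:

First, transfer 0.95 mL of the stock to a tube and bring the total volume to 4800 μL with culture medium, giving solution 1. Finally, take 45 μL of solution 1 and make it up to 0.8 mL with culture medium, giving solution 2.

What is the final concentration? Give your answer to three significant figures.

Step 1: 0.95 mL brought to 4800 μL → factor 4.8/0.95 = 5.0526
Step 2: 45 μL brought to 0.8 mL → factor 800/45 = 17.778
Overall dilution factor = 5.0526 × 17.778 = 89.825
Final = 6.00 × 10^6 cells/mL / 89.825 = 6.68 × 10^4 cells/mL

6.68 × 10^4 cells/mL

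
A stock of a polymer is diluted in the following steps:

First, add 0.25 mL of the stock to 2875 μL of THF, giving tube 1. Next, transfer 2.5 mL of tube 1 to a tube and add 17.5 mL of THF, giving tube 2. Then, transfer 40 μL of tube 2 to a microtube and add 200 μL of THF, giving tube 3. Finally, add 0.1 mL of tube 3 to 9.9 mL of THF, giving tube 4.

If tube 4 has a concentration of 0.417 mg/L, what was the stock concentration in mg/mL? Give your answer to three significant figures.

Step 1: 0.25 mL + 2875 μL = 3.125 mL total → factor 3.125/0.25 = 12.5
Step 2: 2.5 mL + 17.5 mL = 20 mL total → factor 20/2.5 = 8
Step 3: 40 μL + 200 μL = 240 μL total → factor 240/40 = 6
Step 4: 0.1 mL + 9.9 mL = 10 mL total → factor 10/0.1 = 100
Overall dilution factor = 12.5 × 8 × 6 × 100 = 60000
Stock = 0.417 mg/L × 60000 = 2.502 × 10^4 mg/L = 25.0 mg/mL

25.0 mg/mL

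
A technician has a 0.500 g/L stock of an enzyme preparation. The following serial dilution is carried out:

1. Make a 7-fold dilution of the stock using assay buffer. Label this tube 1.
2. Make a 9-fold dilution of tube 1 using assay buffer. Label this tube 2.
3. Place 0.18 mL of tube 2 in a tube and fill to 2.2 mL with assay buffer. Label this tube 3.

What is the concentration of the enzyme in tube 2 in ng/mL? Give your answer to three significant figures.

Step 1: 7-fold → factor 7
Step 2: 9-fold → factor 9
Dilution factor through tube 2 = 7 × 9 = 63
[tube 2] = 0.500 g/L / 63 = 0.007937 g/L = 7.94 × 10^3 ng/mL

7.94 × 10^3 ng/mL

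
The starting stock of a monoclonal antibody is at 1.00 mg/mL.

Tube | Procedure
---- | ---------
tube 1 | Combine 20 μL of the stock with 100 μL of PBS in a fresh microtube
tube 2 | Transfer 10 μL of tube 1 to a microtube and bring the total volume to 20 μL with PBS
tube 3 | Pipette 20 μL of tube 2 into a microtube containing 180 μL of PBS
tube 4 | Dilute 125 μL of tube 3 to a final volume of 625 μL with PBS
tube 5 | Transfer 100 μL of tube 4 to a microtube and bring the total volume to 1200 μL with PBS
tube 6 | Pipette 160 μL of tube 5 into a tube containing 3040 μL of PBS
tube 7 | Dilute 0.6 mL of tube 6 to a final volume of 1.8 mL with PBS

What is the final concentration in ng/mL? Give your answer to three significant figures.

2.31 ng/mL

Step 1: 20 μL + 100 μL = 120 μL total → factor 120/20 = 6
Step 2: 10 μL brought to 20 μL → factor 20/10 = 2
Step 3: 20 μL + 180 μL = 200 μL total → factor 200/20 = 10
Step 4: 125 μL brought to 625 μL → factor 625/125 = 5
Step 5: 100 μL brought to 1200 μL → factor 1200/100 = 12
Step 6: 160 μL + 3040 μL = 3200 μL total → factor 3200/160 = 20
Step 7: 0.6 mL brought to 1.8 mL → factor 1.8/0.6 = 3
Overall dilution factor = 6 × 2 × 10 × 5 × 12 × 20 × 3 = 4.32 × 10^5
Final = 1.00 mg/mL / 4.32 × 10^5 = 2.315 × 10^-6 mg/mL = 2.31 ng/mL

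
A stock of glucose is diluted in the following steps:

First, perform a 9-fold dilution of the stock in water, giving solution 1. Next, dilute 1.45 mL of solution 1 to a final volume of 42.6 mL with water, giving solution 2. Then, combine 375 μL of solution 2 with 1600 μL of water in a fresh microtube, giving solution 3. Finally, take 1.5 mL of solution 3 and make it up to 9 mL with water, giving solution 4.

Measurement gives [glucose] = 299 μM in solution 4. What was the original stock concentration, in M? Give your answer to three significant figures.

Step 1: 9-fold → factor 9
Step 2: 1.45 mL brought to 42.6 mL → factor 42.6/1.45 = 29.379
Step 3: 375 μL + 1600 μL = 1975 μL total → factor 1975/375 = 5.2667
Step 4: 1.5 mL brought to 9 mL → factor 9/1.5 = 6
Overall dilution factor = 9 × 29.379 × 5.2667 × 6 = 8355.5
Stock = 299 μM × 8355.5 = 2.498 × 10^6 μM = 2.50 M

2.50 M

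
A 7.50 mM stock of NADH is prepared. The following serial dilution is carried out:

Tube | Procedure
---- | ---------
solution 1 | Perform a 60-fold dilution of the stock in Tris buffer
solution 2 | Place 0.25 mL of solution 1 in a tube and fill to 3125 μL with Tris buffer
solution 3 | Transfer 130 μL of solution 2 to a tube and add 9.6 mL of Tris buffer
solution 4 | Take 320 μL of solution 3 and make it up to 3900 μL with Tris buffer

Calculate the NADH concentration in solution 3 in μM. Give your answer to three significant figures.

0.134 μM

Step 1: 60-fold → factor 60
Step 2: 0.25 mL brought to 3125 μL → factor 3.125/0.25 = 12.5
Step 3: 130 μL + 9.6 mL = 9730 μL total → factor 9730/130 = 74.846
Dilution factor through solution 3 = 60 × 12.5 × 74.846 = 56135
[solution 3] = 7.50 mM / 56135 = 0.0001336 mM = 0.134 μM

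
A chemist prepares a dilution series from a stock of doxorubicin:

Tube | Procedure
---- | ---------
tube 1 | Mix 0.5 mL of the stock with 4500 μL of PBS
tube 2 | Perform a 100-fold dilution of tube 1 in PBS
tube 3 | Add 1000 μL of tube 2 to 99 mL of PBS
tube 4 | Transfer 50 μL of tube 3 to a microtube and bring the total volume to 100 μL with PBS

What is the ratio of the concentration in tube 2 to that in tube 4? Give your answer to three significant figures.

200

Step 1: 0.5 mL + 4500 μL = 5 mL total → factor 5/0.5 = 10
Step 2: 100-fold → factor 100
Step 3: 1000 μL + 99 mL = 1 × 10^5 μL total → factor 1 × 10^5/1000 = 100
Step 4: 50 μL brought to 100 μL → factor 100/50 = 2
Dilution factor to tube 2 = 1000; to tube 4 = 2 × 10^5
[tube 2]/[tube 4] = (factor to tube 4)/(factor to tube 2) = 2 × 10^5/1000 = 200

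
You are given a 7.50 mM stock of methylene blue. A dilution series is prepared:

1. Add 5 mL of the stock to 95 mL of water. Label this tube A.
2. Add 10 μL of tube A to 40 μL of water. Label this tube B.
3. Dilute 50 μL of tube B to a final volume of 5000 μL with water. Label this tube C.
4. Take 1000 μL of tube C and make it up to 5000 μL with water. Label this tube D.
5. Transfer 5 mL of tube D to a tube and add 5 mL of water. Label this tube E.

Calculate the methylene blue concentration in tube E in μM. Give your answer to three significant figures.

Step 1: 5 mL + 95 mL = 100 mL total → factor 100/5 = 20
Step 2: 10 μL + 40 μL = 50 μL total → factor 50/10 = 5
Step 3: 50 μL brought to 5000 μL → factor 5000/50 = 100
Step 4: 1000 μL brought to 5000 μL → factor 5000/1000 = 5
Step 5: 5 mL + 5 mL = 10 mL total → factor 10/5 = 2
Dilution factor through tube E = 20 × 5 × 100 × 5 × 2 = 1 × 10^5
[tube E] = 7.50 mM / 1 × 10^5 = 7.500 × 10^-5 mM = 0.0750 μM

0.0750 μM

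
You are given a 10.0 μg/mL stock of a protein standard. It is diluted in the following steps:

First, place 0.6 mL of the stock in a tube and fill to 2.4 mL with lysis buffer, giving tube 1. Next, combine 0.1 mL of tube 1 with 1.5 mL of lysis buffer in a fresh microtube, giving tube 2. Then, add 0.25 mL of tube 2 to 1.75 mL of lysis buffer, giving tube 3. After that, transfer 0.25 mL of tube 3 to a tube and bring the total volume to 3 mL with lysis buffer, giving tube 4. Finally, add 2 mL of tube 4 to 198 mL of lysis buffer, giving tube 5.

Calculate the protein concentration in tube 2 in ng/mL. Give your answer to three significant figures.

156 ng/mL

Step 1: 0.6 mL brought to 2.4 mL → factor 2.4/0.6 = 4
Step 2: 0.1 mL + 1.5 mL = 1.6 mL total → factor 1.6/0.1 = 16
Dilution factor through tube 2 = 4 × 16 = 64
[tube 2] = 10.0 μg/mL / 64 = 0.1562 μg/mL = 156 ng/mL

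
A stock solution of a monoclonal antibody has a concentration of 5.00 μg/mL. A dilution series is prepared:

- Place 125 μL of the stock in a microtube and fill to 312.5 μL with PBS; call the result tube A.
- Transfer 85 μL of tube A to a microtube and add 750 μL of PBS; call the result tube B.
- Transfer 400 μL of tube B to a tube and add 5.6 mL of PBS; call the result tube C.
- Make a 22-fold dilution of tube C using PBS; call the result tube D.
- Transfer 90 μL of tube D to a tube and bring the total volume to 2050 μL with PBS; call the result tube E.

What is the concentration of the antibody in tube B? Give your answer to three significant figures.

0.204 μg/mL

Step 1: 125 μL brought to 312.5 μL → factor 312.5/125 = 2.5
Step 2: 85 μL + 750 μL = 835 μL total → factor 835/85 = 9.8235
Dilution factor through tube B = 2.5 × 9.8235 = 24.559
[tube B] = 5.00 μg/mL / 24.559 = 0.204 μg/mL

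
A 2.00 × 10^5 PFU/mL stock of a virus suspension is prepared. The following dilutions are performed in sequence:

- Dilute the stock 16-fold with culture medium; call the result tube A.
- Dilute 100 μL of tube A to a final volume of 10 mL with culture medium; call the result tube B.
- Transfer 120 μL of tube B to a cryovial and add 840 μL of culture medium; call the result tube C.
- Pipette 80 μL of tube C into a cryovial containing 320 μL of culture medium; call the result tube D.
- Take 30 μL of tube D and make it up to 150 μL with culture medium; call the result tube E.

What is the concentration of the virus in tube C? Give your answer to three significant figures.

15.6 PFU/mL

Step 1: 16-fold → factor 16
Step 2: 100 μL brought to 10 mL → factor 10000/100 = 100
Step 3: 120 μL + 840 μL = 960 μL total → factor 960/120 = 8
Dilution factor through tube C = 16 × 100 × 8 = 12800
[tube C] = 2.00 × 10^5 PFU/mL / 12800 = 15.6 PFU/mL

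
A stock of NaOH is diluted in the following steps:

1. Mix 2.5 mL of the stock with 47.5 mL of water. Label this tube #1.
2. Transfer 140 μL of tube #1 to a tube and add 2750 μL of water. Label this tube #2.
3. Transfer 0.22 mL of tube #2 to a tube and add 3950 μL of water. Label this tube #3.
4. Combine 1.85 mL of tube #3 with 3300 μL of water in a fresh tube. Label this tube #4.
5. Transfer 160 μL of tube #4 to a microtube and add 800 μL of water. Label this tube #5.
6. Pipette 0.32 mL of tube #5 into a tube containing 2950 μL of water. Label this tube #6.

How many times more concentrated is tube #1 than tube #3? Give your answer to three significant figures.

391

Step 1: 2.5 mL + 47.5 mL = 50 mL total → factor 50/2.5 = 20
Step 2: 140 μL + 2750 μL = 2890 μL total → factor 2890/140 = 20.643
Step 3: 0.22 mL + 3950 μL = 4.17 mL total → factor 4.17/0.22 = 18.955
Dilution factor to tube #1 = 20; to tube #3 = 7825.5
[tube #1]/[tube #3] = (factor to tube #3)/(factor to tube #1) = 7825.5/20 = 391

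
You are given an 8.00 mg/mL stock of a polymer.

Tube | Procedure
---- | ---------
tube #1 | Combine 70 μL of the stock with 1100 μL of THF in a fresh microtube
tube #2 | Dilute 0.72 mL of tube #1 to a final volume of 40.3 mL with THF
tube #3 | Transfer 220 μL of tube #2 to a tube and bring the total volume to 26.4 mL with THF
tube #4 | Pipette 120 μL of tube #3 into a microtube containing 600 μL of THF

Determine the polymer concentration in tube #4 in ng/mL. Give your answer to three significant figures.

11.9 ng/mL

Step 1: 70 μL + 1100 μL = 1170 μL total → factor 1170/70 = 16.714
Step 2: 0.72 mL brought to 40.3 mL → factor 40.3/0.72 = 55.972
Step 3: 220 μL brought to 26.4 mL → factor 26400/220 = 120
Step 4: 120 μL + 600 μL = 720 μL total → factor 720/120 = 6
Overall dilution factor = 16.714 × 55.972 × 120 × 6 = 6.7359 × 10^5
Final = 8.00 mg/mL / 6.7359 × 10^5 = 1.188 × 10^-5 mg/mL = 11.9 ng/mL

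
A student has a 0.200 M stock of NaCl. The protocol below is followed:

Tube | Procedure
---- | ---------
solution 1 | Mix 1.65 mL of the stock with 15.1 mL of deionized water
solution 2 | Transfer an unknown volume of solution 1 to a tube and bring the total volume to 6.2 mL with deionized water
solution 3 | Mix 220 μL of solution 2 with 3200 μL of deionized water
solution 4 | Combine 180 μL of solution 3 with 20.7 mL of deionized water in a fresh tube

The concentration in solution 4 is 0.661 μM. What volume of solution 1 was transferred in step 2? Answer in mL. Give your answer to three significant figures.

0.375 mL

Step 1: 1.65 mL + 15.1 mL = 16.75 mL total → factor 16.75/1.65 = 10.152
Step 2: v brought to 6.2 mL → factor = 6.2 mL/v
Step 3: 220 μL + 3200 μL = 3420 μL total → factor 3420/220 = 15.545
Step 4: 180 μL + 20.7 mL = 20880 μL total → factor 20880/180 = 116
Product of known-step factors = 18306
Overall factor = 0.200 M / (0.661 μM) = 3.0257 × 10^5
Step-2 factor = 3.0257 × 10^5 / 18306 = 16.529
v = 6.2 mL / 16.529 = 0.375 mL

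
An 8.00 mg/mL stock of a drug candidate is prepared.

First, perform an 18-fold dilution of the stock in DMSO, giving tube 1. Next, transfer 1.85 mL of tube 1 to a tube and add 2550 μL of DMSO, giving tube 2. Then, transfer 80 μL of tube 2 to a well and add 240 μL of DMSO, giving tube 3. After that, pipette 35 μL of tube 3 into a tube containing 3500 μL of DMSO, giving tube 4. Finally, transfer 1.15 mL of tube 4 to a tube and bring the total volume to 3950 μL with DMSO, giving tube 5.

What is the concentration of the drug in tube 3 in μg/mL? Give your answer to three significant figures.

46.7 μg/mL

Step 1: 18-fold → factor 18
Step 2: 1.85 mL + 2550 μL = 4.4 mL total → factor 4.4/1.85 = 2.3784
Step 3: 80 μL + 240 μL = 320 μL total → factor 320/80 = 4
Dilution factor through tube 3 = 18 × 2.3784 × 4 = 171.24
[tube 3] = 8.00 mg/mL / 171.24 = 0.04672 mg/mL = 46.7 μg/mL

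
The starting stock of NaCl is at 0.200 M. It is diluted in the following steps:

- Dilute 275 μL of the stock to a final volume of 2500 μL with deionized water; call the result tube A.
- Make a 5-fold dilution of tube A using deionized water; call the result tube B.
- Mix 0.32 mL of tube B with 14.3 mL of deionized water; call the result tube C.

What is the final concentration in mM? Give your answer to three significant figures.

Step 1: 275 μL brought to 2500 μL → factor 2500/275 = 9.0909
Step 2: 5-fold → factor 5
Step 3: 0.32 mL + 14.3 mL = 14.62 mL total → factor 14.62/0.32 = 45.688
Overall dilution factor = 9.0909 × 5 × 45.688 = 2076.7
Final = 0.200 M / 2076.7 = 9.631 × 10^-5 M = 0.0963 mM

0.0963 mM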